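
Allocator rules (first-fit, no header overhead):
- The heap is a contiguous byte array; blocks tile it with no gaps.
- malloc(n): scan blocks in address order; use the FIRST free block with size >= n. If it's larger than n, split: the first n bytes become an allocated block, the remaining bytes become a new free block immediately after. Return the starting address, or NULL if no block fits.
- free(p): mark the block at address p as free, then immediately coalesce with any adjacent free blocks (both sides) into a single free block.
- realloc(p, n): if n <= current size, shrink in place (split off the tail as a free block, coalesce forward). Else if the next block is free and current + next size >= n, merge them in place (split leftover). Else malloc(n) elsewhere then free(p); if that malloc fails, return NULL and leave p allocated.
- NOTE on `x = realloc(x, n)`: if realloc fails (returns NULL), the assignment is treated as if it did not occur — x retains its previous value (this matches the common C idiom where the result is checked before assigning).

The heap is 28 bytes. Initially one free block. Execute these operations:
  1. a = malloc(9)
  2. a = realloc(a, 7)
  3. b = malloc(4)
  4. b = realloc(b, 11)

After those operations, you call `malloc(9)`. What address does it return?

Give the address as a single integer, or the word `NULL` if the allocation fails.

Op 1: a = malloc(9) -> a = 0; heap: [0-8 ALLOC][9-27 FREE]
Op 2: a = realloc(a, 7) -> a = 0; heap: [0-6 ALLOC][7-27 FREE]
Op 3: b = malloc(4) -> b = 7; heap: [0-6 ALLOC][7-10 ALLOC][11-27 FREE]
Op 4: b = realloc(b, 11) -> b = 7; heap: [0-6 ALLOC][7-17 ALLOC][18-27 FREE]
malloc(9): first-fit scan over [0-6 ALLOC][7-17 ALLOC][18-27 FREE] -> 18

Answer: 18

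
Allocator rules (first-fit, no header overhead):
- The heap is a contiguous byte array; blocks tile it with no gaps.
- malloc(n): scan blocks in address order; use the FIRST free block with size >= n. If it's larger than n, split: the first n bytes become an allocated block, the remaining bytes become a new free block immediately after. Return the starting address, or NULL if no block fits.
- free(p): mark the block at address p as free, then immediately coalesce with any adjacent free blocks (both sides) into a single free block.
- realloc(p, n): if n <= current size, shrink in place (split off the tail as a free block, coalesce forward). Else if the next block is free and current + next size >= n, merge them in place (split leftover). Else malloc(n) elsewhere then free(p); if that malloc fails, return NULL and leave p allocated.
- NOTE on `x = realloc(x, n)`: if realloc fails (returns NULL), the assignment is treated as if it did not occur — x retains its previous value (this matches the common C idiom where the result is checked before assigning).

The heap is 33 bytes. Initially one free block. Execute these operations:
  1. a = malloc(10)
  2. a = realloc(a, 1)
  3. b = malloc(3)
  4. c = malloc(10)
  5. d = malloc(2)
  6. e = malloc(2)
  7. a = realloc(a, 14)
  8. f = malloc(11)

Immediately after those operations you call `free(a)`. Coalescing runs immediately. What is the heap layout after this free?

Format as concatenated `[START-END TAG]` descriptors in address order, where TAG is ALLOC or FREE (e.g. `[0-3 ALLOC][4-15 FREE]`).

Op 1: a = malloc(10) -> a = 0; heap: [0-9 ALLOC][10-32 FREE]
Op 2: a = realloc(a, 1) -> a = 0; heap: [0-0 ALLOC][1-32 FREE]
Op 3: b = malloc(3) -> b = 1; heap: [0-0 ALLOC][1-3 ALLOC][4-32 FREE]
Op 4: c = malloc(10) -> c = 4; heap: [0-0 ALLOC][1-3 ALLOC][4-13 ALLOC][14-32 FREE]
Op 5: d = malloc(2) -> d = 14; heap: [0-0 ALLOC][1-3 ALLOC][4-13 ALLOC][14-15 ALLOC][16-32 FREE]
Op 6: e = malloc(2) -> e = 16; heap: [0-0 ALLOC][1-3 ALLOC][4-13 ALLOC][14-15 ALLOC][16-17 ALLOC][18-32 FREE]
Op 7: a = realloc(a, 14) -> a = 18; heap: [0-0 FREE][1-3 ALLOC][4-13 ALLOC][14-15 ALLOC][16-17 ALLOC][18-31 ALLOC][32-32 FREE]
Op 8: f = malloc(11) -> f = NULL; heap: [0-0 FREE][1-3 ALLOC][4-13 ALLOC][14-15 ALLOC][16-17 ALLOC][18-31 ALLOC][32-32 FREE]
free(a): a = 18 -> block [18-31 ALLOC]; mark free, coalesce with adjacent free neighbors -> [0-0 FREE][1-3 ALLOC][4-13 ALLOC][14-15 ALLOC][16-17 ALLOC][18-32 FREE]

Answer: [0-0 FREE][1-3 ALLOC][4-13 ALLOC][14-15 ALLOC][16-17 ALLOC][18-32 FREE]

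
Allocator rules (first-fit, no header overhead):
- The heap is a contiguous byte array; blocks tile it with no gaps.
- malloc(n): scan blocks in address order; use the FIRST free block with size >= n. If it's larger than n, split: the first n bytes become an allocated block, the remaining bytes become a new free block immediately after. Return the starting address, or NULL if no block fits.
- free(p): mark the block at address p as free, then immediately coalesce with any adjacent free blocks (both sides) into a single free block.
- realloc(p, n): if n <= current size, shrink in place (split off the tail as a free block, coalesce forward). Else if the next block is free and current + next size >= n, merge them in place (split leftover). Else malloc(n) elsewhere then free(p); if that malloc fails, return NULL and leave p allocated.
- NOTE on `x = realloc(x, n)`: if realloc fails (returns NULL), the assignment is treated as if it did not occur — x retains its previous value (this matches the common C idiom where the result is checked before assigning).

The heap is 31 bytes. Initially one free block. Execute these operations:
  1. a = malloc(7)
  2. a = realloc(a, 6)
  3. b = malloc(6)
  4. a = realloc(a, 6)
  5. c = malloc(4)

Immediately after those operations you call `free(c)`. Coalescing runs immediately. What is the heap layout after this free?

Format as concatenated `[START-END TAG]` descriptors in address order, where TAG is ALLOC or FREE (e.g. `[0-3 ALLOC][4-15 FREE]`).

Answer: [0-5 ALLOC][6-11 ALLOC][12-30 FREE]

Derivation:
Op 1: a = malloc(7) -> a = 0; heap: [0-6 ALLOC][7-30 FREE]
Op 2: a = realloc(a, 6) -> a = 0; heap: [0-5 ALLOC][6-30 FREE]
Op 3: b = malloc(6) -> b = 6; heap: [0-5 ALLOC][6-11 ALLOC][12-30 FREE]
Op 4: a = realloc(a, 6) -> a = 0; heap: [0-5 ALLOC][6-11 ALLOC][12-30 FREE]
Op 5: c = malloc(4) -> c = 12; heap: [0-5 ALLOC][6-11 ALLOC][12-15 ALLOC][16-30 FREE]
free(c): c = 12 -> block [12-15 ALLOC]; mark free, coalesce with adjacent free neighbors -> [0-5 ALLOC][6-11 ALLOC][12-30 FREE]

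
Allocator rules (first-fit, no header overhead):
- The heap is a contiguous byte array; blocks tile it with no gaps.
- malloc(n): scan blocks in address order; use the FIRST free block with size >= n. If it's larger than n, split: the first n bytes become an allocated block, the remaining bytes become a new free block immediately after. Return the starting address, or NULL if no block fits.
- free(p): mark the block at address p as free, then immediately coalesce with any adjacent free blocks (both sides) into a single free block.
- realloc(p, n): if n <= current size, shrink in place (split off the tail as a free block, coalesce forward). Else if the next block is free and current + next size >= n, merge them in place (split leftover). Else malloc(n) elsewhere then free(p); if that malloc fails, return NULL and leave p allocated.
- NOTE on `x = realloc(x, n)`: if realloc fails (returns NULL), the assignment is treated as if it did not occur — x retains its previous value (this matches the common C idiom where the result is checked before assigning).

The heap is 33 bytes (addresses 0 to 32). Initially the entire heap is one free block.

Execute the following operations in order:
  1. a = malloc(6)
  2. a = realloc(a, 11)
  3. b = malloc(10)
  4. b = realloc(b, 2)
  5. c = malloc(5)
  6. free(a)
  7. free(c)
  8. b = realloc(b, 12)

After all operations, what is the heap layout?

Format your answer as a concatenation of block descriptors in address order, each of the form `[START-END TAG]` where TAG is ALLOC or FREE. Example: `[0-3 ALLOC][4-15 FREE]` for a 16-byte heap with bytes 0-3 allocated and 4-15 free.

Answer: [0-10 FREE][11-22 ALLOC][23-32 FREE]

Derivation:
Op 1: a = malloc(6) -> a = 0; heap: [0-5 ALLOC][6-32 FREE]
Op 2: a = realloc(a, 11) -> a = 0; heap: [0-10 ALLOC][11-32 FREE]
Op 3: b = malloc(10) -> b = 11; heap: [0-10 ALLOC][11-20 ALLOC][21-32 FREE]
Op 4: b = realloc(b, 2) -> b = 11; heap: [0-10 ALLOC][11-12 ALLOC][13-32 FREE]
Op 5: c = malloc(5) -> c = 13; heap: [0-10 ALLOC][11-12 ALLOC][13-17 ALLOC][18-32 FREE]
Op 6: free(a) -> (freed a); heap: [0-10 FREE][11-12 ALLOC][13-17 ALLOC][18-32 FREE]
Op 7: free(c) -> (freed c); heap: [0-10 FREE][11-12 ALLOC][13-32 FREE]
Op 8: b = realloc(b, 12) -> b = 11; heap: [0-10 FREE][11-22 ALLOC][23-32 FREE]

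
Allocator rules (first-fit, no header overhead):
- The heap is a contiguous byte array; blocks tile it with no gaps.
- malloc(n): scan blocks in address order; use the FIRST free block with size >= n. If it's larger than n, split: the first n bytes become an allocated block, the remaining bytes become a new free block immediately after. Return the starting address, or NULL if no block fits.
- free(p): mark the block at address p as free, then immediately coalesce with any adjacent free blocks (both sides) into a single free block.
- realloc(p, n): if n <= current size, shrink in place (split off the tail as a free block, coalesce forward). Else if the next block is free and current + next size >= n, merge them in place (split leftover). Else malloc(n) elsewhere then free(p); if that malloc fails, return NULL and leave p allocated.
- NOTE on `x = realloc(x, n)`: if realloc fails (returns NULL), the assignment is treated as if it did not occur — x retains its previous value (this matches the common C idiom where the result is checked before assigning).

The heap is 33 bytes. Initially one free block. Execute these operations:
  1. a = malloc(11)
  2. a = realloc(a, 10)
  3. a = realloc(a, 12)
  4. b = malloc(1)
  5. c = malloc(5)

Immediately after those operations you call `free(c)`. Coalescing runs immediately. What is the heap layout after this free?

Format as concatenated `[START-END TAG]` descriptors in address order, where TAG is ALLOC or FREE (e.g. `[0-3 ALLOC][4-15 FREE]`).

Op 1: a = malloc(11) -> a = 0; heap: [0-10 ALLOC][11-32 FREE]
Op 2: a = realloc(a, 10) -> a = 0; heap: [0-9 ALLOC][10-32 FREE]
Op 3: a = realloc(a, 12) -> a = 0; heap: [0-11 ALLOC][12-32 FREE]
Op 4: b = malloc(1) -> b = 12; heap: [0-11 ALLOC][12-12 ALLOC][13-32 FREE]
Op 5: c = malloc(5) -> c = 13; heap: [0-11 ALLOC][12-12 ALLOC][13-17 ALLOC][18-32 FREE]
free(c): c = 13 -> block [13-17 ALLOC]; mark free, coalesce with adjacent free neighbors -> [0-11 ALLOC][12-12 ALLOC][13-32 FREE]

Answer: [0-11 ALLOC][12-12 ALLOC][13-32 FREE]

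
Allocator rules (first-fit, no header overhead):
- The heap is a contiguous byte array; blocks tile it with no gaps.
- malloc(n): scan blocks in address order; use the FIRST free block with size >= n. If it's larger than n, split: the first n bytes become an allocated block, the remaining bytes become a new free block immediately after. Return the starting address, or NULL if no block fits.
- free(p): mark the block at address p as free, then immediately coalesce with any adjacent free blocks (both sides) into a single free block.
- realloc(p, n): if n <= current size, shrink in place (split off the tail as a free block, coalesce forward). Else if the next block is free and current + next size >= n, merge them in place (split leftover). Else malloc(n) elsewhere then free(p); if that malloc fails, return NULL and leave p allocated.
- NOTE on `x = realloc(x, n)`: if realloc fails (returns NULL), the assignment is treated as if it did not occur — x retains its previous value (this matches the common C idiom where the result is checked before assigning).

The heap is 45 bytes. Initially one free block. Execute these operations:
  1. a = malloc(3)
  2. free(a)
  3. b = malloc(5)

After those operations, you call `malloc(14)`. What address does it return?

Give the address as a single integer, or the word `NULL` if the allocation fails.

Op 1: a = malloc(3) -> a = 0; heap: [0-2 ALLOC][3-44 FREE]
Op 2: free(a) -> (freed a); heap: [0-44 FREE]
Op 3: b = malloc(5) -> b = 0; heap: [0-4 ALLOC][5-44 FREE]
malloc(14): first-fit scan over [0-4 ALLOC][5-44 FREE] -> 5

Answer: 5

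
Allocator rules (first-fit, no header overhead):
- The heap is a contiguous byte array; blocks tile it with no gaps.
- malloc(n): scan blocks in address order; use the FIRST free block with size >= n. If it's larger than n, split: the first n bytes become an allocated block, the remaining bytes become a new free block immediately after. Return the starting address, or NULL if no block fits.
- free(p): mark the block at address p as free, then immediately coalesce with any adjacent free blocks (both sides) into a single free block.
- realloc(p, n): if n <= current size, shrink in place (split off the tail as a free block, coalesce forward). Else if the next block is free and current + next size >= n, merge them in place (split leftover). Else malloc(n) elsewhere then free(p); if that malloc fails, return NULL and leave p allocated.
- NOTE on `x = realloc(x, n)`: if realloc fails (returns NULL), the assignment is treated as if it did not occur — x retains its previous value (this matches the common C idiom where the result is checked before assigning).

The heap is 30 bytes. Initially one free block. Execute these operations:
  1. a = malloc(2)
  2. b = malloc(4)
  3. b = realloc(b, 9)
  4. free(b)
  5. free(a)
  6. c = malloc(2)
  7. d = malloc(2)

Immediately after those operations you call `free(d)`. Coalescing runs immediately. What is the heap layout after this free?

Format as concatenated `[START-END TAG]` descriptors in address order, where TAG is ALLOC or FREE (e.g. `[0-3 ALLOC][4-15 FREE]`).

Answer: [0-1 ALLOC][2-29 FREE]

Derivation:
Op 1: a = malloc(2) -> a = 0; heap: [0-1 ALLOC][2-29 FREE]
Op 2: b = malloc(4) -> b = 2; heap: [0-1 ALLOC][2-5 ALLOC][6-29 FREE]
Op 3: b = realloc(b, 9) -> b = 2; heap: [0-1 ALLOC][2-10 ALLOC][11-29 FREE]
Op 4: free(b) -> (freed b); heap: [0-1 ALLOC][2-29 FREE]
Op 5: free(a) -> (freed a); heap: [0-29 FREE]
Op 6: c = malloc(2) -> c = 0; heap: [0-1 ALLOC][2-29 FREE]
Op 7: d = malloc(2) -> d = 2; heap: [0-1 ALLOC][2-3 ALLOC][4-29 FREE]
free(d): d = 2 -> block [2-3 ALLOC]; mark free, coalesce with adjacent free neighbors -> [0-1 ALLOC][2-29 FREE]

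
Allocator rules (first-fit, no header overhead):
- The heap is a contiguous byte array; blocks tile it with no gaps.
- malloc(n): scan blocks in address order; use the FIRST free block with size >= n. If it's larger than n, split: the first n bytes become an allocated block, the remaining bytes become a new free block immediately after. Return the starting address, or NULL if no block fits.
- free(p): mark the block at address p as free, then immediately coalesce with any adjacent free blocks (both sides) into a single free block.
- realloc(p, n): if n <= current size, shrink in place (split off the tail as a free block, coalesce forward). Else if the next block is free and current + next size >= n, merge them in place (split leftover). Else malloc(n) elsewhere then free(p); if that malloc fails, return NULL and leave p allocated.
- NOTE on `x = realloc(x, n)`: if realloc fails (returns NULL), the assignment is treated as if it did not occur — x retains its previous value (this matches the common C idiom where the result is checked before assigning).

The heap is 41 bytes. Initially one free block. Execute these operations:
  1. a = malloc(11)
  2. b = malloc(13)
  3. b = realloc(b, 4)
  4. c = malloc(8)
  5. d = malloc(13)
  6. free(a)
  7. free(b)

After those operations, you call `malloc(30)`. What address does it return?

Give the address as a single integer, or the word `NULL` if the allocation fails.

Answer: NULL

Derivation:
Op 1: a = malloc(11) -> a = 0; heap: [0-10 ALLOC][11-40 FREE]
Op 2: b = malloc(13) -> b = 11; heap: [0-10 ALLOC][11-23 ALLOC][24-40 FREE]
Op 3: b = realloc(b, 4) -> b = 11; heap: [0-10 ALLOC][11-14 ALLOC][15-40 FREE]
Op 4: c = malloc(8) -> c = 15; heap: [0-10 ALLOC][11-14 ALLOC][15-22 ALLOC][23-40 FREE]
Op 5: d = malloc(13) -> d = 23; heap: [0-10 ALLOC][11-14 ALLOC][15-22 ALLOC][23-35 ALLOC][36-40 FREE]
Op 6: free(a) -> (freed a); heap: [0-10 FREE][11-14 ALLOC][15-22 ALLOC][23-35 ALLOC][36-40 FREE]
Op 7: free(b) -> (freed b); heap: [0-14 FREE][15-22 ALLOC][23-35 ALLOC][36-40 FREE]
malloc(30): first-fit scan over [0-14 FREE][15-22 ALLOC][23-35 ALLOC][36-40 FREE] -> NULL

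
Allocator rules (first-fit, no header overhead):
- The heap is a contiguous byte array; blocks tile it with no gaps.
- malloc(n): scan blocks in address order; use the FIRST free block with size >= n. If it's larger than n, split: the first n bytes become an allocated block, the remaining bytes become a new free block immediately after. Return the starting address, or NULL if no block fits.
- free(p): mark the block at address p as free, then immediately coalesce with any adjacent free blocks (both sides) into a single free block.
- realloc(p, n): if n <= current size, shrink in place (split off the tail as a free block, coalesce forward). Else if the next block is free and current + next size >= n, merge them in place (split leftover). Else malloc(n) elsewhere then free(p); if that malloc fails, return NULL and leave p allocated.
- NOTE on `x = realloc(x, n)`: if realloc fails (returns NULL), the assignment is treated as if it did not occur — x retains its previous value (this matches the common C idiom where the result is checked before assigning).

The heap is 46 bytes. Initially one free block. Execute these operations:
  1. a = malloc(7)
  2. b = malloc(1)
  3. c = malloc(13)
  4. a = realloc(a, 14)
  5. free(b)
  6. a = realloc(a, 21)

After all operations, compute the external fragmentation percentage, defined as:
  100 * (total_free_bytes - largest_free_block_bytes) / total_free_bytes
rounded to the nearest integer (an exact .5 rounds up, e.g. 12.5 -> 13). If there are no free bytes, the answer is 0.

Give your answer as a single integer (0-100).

Op 1: a = malloc(7) -> a = 0; heap: [0-6 ALLOC][7-45 FREE]
Op 2: b = malloc(1) -> b = 7; heap: [0-6 ALLOC][7-7 ALLOC][8-45 FREE]
Op 3: c = malloc(13) -> c = 8; heap: [0-6 ALLOC][7-7 ALLOC][8-20 ALLOC][21-45 FREE]
Op 4: a = realloc(a, 14) -> a = 21; heap: [0-6 FREE][7-7 ALLOC][8-20 ALLOC][21-34 ALLOC][35-45 FREE]
Op 5: free(b) -> (freed b); heap: [0-7 FREE][8-20 ALLOC][21-34 ALLOC][35-45 FREE]
Op 6: a = realloc(a, 21) -> a = 21; heap: [0-7 FREE][8-20 ALLOC][21-41 ALLOC][42-45 FREE]
Free blocks: [8 4] total_free=12 largest=8 -> 100*(12-8)/12 = 400/12 ≈ 33.333 -> rounds to 33

Answer: 33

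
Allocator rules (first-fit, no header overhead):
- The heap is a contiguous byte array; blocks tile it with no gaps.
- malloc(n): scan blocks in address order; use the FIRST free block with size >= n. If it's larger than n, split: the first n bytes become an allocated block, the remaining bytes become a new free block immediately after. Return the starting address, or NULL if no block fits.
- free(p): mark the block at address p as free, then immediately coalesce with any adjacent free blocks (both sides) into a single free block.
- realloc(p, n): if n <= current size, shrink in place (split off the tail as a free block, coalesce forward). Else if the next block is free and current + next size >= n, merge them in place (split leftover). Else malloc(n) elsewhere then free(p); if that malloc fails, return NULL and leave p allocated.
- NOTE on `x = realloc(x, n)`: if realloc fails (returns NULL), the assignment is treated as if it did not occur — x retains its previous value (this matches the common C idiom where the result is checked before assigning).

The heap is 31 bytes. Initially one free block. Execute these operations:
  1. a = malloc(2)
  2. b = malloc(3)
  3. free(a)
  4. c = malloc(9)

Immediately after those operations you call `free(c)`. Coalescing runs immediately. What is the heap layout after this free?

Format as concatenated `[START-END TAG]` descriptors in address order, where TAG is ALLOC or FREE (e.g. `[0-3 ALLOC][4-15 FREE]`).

Op 1: a = malloc(2) -> a = 0; heap: [0-1 ALLOC][2-30 FREE]
Op 2: b = malloc(3) -> b = 2; heap: [0-1 ALLOC][2-4 ALLOC][5-30 FREE]
Op 3: free(a) -> (freed a); heap: [0-1 FREE][2-4 ALLOC][5-30 FREE]
Op 4: c = malloc(9) -> c = 5; heap: [0-1 FREE][2-4 ALLOC][5-13 ALLOC][14-30 FREE]
free(c): c = 5 -> block [5-13 ALLOC]; mark free, coalesce with adjacent free neighbors -> [0-1 FREE][2-4 ALLOC][5-30 FREE]

Answer: [0-1 FREE][2-4 ALLOC][5-30 FREE]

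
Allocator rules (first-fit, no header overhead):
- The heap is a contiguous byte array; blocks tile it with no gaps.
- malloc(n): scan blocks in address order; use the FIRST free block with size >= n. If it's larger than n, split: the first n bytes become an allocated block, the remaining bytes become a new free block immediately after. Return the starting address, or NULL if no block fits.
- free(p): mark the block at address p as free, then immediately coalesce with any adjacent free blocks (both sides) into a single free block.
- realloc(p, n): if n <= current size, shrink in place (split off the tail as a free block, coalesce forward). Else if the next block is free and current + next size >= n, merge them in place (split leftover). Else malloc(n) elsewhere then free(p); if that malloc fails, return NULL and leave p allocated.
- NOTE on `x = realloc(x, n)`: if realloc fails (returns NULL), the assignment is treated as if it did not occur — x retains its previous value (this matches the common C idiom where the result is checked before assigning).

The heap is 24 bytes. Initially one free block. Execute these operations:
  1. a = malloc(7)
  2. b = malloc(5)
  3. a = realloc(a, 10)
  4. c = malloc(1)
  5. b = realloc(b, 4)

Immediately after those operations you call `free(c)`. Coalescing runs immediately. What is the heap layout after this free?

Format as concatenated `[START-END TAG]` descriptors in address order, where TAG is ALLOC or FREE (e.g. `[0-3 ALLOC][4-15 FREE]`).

Op 1: a = malloc(7) -> a = 0; heap: [0-6 ALLOC][7-23 FREE]
Op 2: b = malloc(5) -> b = 7; heap: [0-6 ALLOC][7-11 ALLOC][12-23 FREE]
Op 3: a = realloc(a, 10) -> a = 12; heap: [0-6 FREE][7-11 ALLOC][12-21 ALLOC][22-23 FREE]
Op 4: c = malloc(1) -> c = 0; heap: [0-0 ALLOC][1-6 FREE][7-11 ALLOC][12-21 ALLOC][22-23 FREE]
Op 5: b = realloc(b, 4) -> b = 7; heap: [0-0 ALLOC][1-6 FREE][7-10 ALLOC][11-11 FREE][12-21 ALLOC][22-23 FREE]
free(c): c = 0 -> block [0-0 ALLOC]; mark free, coalesce with adjacent free neighbors -> [0-6 FREE][7-10 ALLOC][11-11 FREE][12-21 ALLOC][22-23 FREE]

Answer: [0-6 FREE][7-10 ALLOC][11-11 FREE][12-21 ALLOC][22-23 FREE]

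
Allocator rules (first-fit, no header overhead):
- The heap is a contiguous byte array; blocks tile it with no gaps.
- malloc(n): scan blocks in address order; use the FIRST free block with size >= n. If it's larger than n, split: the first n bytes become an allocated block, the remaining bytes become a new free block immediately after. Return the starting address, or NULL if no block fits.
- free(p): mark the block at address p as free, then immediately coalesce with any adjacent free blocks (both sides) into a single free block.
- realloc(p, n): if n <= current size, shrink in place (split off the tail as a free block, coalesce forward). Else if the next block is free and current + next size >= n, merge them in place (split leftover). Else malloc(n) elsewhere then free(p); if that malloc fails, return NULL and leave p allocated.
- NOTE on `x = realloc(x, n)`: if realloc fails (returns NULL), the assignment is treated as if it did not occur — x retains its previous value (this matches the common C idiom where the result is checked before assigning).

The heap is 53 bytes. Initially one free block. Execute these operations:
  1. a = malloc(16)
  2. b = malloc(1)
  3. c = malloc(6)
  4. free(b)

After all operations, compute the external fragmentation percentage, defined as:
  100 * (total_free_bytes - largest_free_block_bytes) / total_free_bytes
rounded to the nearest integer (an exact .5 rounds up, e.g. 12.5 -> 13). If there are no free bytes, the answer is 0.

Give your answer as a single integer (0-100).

Op 1: a = malloc(16) -> a = 0; heap: [0-15 ALLOC][16-52 FREE]
Op 2: b = malloc(1) -> b = 16; heap: [0-15 ALLOC][16-16 ALLOC][17-52 FREE]
Op 3: c = malloc(6) -> c = 17; heap: [0-15 ALLOC][16-16 ALLOC][17-22 ALLOC][23-52 FREE]
Op 4: free(b) -> (freed b); heap: [0-15 ALLOC][16-16 FREE][17-22 ALLOC][23-52 FREE]
Free blocks: [1 30] total_free=31 largest=30 -> 100*(31-30)/31 = 100/31 ≈ 3.226 -> rounds to 3

Answer: 3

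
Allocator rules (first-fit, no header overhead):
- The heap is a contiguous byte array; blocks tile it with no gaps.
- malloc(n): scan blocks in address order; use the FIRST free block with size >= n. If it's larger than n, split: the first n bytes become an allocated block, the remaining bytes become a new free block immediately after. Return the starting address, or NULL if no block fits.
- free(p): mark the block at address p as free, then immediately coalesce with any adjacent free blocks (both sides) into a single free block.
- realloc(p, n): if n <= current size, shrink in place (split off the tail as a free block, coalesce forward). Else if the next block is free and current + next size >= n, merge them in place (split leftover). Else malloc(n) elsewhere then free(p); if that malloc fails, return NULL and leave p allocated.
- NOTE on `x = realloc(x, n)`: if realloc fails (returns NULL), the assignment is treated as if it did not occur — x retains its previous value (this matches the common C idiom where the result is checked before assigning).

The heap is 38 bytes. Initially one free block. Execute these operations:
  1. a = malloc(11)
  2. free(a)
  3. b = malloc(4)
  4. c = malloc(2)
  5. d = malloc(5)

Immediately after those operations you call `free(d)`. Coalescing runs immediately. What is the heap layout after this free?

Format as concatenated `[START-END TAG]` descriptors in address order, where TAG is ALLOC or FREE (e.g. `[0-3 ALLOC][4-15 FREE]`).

Op 1: a = malloc(11) -> a = 0; heap: [0-10 ALLOC][11-37 FREE]
Op 2: free(a) -> (freed a); heap: [0-37 FREE]
Op 3: b = malloc(4) -> b = 0; heap: [0-3 ALLOC][4-37 FREE]
Op 4: c = malloc(2) -> c = 4; heap: [0-3 ALLOC][4-5 ALLOC][6-37 FREE]
Op 5: d = malloc(5) -> d = 6; heap: [0-3 ALLOC][4-5 ALLOC][6-10 ALLOC][11-37 FREE]
free(d): d = 6 -> block [6-10 ALLOC]; mark free, coalesce with adjacent free neighbors -> [0-3 ALLOC][4-5 ALLOC][6-37 FREE]

Answer: [0-3 ALLOC][4-5 ALLOC][6-37 FREE]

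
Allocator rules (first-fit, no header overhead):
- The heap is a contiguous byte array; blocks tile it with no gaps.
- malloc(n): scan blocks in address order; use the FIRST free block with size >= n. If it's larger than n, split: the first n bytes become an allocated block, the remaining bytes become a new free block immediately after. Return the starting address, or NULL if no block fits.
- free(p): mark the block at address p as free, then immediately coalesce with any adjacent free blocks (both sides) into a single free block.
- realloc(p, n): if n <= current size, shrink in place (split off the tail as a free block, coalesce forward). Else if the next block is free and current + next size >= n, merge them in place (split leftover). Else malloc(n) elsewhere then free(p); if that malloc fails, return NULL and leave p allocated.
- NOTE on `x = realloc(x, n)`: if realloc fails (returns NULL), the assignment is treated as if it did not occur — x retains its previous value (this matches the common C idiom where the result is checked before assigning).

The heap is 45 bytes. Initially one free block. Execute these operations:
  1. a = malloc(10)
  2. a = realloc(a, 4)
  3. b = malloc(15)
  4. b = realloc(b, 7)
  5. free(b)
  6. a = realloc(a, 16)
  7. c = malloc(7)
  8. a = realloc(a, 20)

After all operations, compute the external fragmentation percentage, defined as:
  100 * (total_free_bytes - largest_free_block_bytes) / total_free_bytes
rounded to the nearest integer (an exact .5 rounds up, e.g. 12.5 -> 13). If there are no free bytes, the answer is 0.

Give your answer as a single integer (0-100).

Op 1: a = malloc(10) -> a = 0; heap: [0-9 ALLOC][10-44 FREE]
Op 2: a = realloc(a, 4) -> a = 0; heap: [0-3 ALLOC][4-44 FREE]
Op 3: b = malloc(15) -> b = 4; heap: [0-3 ALLOC][4-18 ALLOC][19-44 FREE]
Op 4: b = realloc(b, 7) -> b = 4; heap: [0-3 ALLOC][4-10 ALLOC][11-44 FREE]
Op 5: free(b) -> (freed b); heap: [0-3 ALLOC][4-44 FREE]
Op 6: a = realloc(a, 16) -> a = 0; heap: [0-15 ALLOC][16-44 FREE]
Op 7: c = malloc(7) -> c = 16; heap: [0-15 ALLOC][16-22 ALLOC][23-44 FREE]
Op 8: a = realloc(a, 20) -> a = 23; heap: [0-15 FREE][16-22 ALLOC][23-42 ALLOC][43-44 FREE]
Free blocks: [16 2] total_free=18 largest=16 -> 100*(18-16)/18 = 200/18 ≈ 11.111 -> rounds to 11

Answer: 11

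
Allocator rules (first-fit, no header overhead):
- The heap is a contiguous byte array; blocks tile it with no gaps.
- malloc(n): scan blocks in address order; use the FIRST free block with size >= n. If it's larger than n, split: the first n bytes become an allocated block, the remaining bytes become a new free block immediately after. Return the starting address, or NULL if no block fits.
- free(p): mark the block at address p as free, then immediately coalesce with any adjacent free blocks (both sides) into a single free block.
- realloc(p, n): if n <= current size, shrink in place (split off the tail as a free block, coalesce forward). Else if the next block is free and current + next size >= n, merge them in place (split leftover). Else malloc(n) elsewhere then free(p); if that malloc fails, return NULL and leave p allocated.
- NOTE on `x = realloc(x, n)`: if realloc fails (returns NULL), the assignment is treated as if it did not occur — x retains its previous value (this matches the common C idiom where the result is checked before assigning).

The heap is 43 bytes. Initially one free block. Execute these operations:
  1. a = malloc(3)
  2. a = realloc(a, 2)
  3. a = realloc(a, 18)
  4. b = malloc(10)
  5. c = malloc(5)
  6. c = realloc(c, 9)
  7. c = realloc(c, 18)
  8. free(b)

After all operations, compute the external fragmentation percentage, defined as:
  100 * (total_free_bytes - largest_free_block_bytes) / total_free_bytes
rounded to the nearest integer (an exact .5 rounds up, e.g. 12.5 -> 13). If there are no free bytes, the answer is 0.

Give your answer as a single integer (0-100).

Answer: 38

Derivation:
Op 1: a = malloc(3) -> a = 0; heap: [0-2 ALLOC][3-42 FREE]
Op 2: a = realloc(a, 2) -> a = 0; heap: [0-1 ALLOC][2-42 FREE]
Op 3: a = realloc(a, 18) -> a = 0; heap: [0-17 ALLOC][18-42 FREE]
Op 4: b = malloc(10) -> b = 18; heap: [0-17 ALLOC][18-27 ALLOC][28-42 FREE]
Op 5: c = malloc(5) -> c = 28; heap: [0-17 ALLOC][18-27 ALLOC][28-32 ALLOC][33-42 FREE]
Op 6: c = realloc(c, 9) -> c = 28; heap: [0-17 ALLOC][18-27 ALLOC][28-36 ALLOC][37-42 FREE]
Op 7: c = realloc(c, 18) -> NULL (c unchanged); heap: [0-17 ALLOC][18-27 ALLOC][28-36 ALLOC][37-42 FREE]
Op 8: free(b) -> (freed b); heap: [0-17 ALLOC][18-27 FREE][28-36 ALLOC][37-42 FREE]
Free blocks: [10 6] total_free=16 largest=10 -> 100*(16-10)/16 = 600/16 = 37.5 -> rounds to 38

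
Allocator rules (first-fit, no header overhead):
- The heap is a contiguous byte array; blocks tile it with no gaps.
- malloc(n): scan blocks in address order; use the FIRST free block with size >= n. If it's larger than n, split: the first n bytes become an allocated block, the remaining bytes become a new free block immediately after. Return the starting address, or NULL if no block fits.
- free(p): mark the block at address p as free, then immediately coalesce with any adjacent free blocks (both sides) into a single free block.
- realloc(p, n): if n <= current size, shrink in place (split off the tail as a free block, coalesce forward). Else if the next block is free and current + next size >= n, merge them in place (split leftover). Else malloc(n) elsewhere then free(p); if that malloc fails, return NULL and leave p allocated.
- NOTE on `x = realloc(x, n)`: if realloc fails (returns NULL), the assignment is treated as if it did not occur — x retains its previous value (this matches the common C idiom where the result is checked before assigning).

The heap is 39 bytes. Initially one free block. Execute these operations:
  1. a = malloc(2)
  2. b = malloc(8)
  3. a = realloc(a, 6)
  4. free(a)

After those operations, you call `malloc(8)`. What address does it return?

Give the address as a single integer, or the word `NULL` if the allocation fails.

Answer: 10

Derivation:
Op 1: a = malloc(2) -> a = 0; heap: [0-1 ALLOC][2-38 FREE]
Op 2: b = malloc(8) -> b = 2; heap: [0-1 ALLOC][2-9 ALLOC][10-38 FREE]
Op 3: a = realloc(a, 6) -> a = 10; heap: [0-1 FREE][2-9 ALLOC][10-15 ALLOC][16-38 FREE]
Op 4: free(a) -> (freed a); heap: [0-1 FREE][2-9 ALLOC][10-38 FREE]
malloc(8): first-fit scan over [0-1 FREE][2-9 ALLOC][10-38 FREE] -> 10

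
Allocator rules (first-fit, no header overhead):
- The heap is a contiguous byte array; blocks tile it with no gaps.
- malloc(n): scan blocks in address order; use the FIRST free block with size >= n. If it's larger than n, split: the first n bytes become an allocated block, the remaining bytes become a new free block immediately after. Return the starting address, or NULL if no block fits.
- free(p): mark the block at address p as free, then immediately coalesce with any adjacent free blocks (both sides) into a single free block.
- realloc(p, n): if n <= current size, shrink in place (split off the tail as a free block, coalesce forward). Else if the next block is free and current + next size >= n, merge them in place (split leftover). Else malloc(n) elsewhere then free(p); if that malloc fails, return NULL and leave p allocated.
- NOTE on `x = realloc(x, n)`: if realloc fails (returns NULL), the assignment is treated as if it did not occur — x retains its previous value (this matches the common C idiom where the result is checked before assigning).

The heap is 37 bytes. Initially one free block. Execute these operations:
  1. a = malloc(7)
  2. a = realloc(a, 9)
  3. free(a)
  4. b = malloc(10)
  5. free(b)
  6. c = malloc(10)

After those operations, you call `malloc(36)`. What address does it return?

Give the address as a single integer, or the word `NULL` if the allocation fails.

Answer: NULL

Derivation:
Op 1: a = malloc(7) -> a = 0; heap: [0-6 ALLOC][7-36 FREE]
Op 2: a = realloc(a, 9) -> a = 0; heap: [0-8 ALLOC][9-36 FREE]
Op 3: free(a) -> (freed a); heap: [0-36 FREE]
Op 4: b = malloc(10) -> b = 0; heap: [0-9 ALLOC][10-36 FREE]
Op 5: free(b) -> (freed b); heap: [0-36 FREE]
Op 6: c = malloc(10) -> c = 0; heap: [0-9 ALLOC][10-36 FREE]
malloc(36): first-fit scan over [0-9 ALLOC][10-36 FREE] -> NULL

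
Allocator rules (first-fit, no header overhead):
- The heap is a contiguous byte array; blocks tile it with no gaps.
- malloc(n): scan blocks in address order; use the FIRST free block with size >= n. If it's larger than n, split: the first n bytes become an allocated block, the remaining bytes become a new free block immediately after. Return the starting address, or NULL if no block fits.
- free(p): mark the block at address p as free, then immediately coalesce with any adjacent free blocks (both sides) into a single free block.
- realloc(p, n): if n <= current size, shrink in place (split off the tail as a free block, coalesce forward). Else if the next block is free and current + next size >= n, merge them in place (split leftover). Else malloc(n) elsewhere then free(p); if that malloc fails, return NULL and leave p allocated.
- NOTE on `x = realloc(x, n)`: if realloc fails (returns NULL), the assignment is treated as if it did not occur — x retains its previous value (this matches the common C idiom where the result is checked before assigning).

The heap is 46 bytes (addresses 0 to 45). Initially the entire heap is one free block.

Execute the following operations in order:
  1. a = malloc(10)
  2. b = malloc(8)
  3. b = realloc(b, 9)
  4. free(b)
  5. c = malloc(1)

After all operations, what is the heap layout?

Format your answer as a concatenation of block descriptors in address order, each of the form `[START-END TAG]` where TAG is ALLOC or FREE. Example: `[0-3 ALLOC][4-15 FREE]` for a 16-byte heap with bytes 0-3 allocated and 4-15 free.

Answer: [0-9 ALLOC][10-10 ALLOC][11-45 FREE]

Derivation:
Op 1: a = malloc(10) -> a = 0; heap: [0-9 ALLOC][10-45 FREE]
Op 2: b = malloc(8) -> b = 10; heap: [0-9 ALLOC][10-17 ALLOC][18-45 FREE]
Op 3: b = realloc(b, 9) -> b = 10; heap: [0-9 ALLOC][10-18 ALLOC][19-45 FREE]
Op 4: free(b) -> (freed b); heap: [0-9 ALLOC][10-45 FREE]
Op 5: c = malloc(1) -> c = 10; heap: [0-9 ALLOC][10-10 ALLOC][11-45 FREE]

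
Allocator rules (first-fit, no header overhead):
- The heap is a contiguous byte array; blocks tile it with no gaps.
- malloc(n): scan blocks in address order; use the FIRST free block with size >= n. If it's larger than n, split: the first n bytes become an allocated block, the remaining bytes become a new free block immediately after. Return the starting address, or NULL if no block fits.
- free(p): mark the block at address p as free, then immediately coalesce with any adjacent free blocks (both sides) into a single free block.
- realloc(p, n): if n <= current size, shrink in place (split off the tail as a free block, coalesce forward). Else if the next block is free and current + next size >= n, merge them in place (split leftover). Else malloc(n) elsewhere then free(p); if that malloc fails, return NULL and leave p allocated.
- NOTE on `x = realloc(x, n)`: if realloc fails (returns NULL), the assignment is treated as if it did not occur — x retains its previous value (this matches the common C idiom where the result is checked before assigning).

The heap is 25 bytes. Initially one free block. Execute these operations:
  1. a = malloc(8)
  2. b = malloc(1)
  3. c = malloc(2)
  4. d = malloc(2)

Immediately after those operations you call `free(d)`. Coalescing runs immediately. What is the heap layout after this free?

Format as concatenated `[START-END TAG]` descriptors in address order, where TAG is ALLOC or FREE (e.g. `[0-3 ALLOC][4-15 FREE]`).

Answer: [0-7 ALLOC][8-8 ALLOC][9-10 ALLOC][11-24 FREE]

Derivation:
Op 1: a = malloc(8) -> a = 0; heap: [0-7 ALLOC][8-24 FREE]
Op 2: b = malloc(1) -> b = 8; heap: [0-7 ALLOC][8-8 ALLOC][9-24 FREE]
Op 3: c = malloc(2) -> c = 9; heap: [0-7 ALLOC][8-8 ALLOC][9-10 ALLOC][11-24 FREE]
Op 4: d = malloc(2) -> d = 11; heap: [0-7 ALLOC][8-8 ALLOC][9-10 ALLOC][11-12 ALLOC][13-24 FREE]
free(d): d = 11 -> block [11-12 ALLOC]; mark free, coalesce with adjacent free neighbors -> [0-7 ALLOC][8-8 ALLOC][9-10 ALLOC][11-24 FREE]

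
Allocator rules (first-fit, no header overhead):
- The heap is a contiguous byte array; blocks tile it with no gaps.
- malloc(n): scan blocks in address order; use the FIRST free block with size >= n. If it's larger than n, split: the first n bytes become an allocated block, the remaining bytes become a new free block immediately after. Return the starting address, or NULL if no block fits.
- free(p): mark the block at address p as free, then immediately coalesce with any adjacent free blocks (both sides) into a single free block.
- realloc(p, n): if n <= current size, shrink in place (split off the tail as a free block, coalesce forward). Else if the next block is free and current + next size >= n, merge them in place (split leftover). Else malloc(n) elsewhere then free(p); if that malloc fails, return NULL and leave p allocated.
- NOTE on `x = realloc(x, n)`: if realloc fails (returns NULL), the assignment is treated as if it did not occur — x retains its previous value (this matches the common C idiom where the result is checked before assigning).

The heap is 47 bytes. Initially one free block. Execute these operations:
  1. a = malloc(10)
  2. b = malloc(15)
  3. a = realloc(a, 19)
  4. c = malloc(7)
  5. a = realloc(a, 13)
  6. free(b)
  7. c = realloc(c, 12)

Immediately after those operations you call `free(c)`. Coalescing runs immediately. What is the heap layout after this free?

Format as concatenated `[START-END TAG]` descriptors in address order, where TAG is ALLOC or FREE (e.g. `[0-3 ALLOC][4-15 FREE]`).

Op 1: a = malloc(10) -> a = 0; heap: [0-9 ALLOC][10-46 FREE]
Op 2: b = malloc(15) -> b = 10; heap: [0-9 ALLOC][10-24 ALLOC][25-46 FREE]
Op 3: a = realloc(a, 19) -> a = 25; heap: [0-9 FREE][10-24 ALLOC][25-43 ALLOC][44-46 FREE]
Op 4: c = malloc(7) -> c = 0; heap: [0-6 ALLOC][7-9 FREE][10-24 ALLOC][25-43 ALLOC][44-46 FREE]
Op 5: a = realloc(a, 13) -> a = 25; heap: [0-6 ALLOC][7-9 FREE][10-24 ALLOC][25-37 ALLOC][38-46 FREE]
Op 6: free(b) -> (freed b); heap: [0-6 ALLOC][7-24 FREE][25-37 ALLOC][38-46 FREE]
Op 7: c = realloc(c, 12) -> c = 0; heap: [0-11 ALLOC][12-24 FREE][25-37 ALLOC][38-46 FREE]
free(c): c = 0 -> block [0-11 ALLOC]; mark free, coalesce with adjacent free neighbors -> [0-24 FREE][25-37 ALLOC][38-46 FREE]

Answer: [0-24 FREE][25-37 ALLOC][38-46 FREE]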